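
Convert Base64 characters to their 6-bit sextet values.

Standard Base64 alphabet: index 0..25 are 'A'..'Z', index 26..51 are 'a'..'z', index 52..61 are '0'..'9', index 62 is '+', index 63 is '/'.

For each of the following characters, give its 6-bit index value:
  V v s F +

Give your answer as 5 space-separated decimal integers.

Answer: 21 47 44 5 62

Derivation:
'V': A..Z range, ord('V') − ord('A') = 21
'v': a..z range, 26 + ord('v') − ord('a') = 47
's': a..z range, 26 + ord('s') − ord('a') = 44
'F': A..Z range, ord('F') − ord('A') = 5
'+': index 62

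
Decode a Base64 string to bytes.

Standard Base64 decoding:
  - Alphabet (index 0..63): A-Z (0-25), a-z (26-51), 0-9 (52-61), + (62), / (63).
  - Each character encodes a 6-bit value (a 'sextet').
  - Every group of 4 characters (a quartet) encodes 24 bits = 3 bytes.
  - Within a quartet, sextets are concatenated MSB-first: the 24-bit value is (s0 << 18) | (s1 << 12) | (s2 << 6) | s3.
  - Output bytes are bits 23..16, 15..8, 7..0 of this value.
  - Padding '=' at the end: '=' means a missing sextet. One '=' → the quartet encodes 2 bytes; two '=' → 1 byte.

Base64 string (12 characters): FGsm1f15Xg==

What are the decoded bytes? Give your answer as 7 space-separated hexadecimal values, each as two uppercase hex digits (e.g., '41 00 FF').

Answer: 14 6B 26 D5 FD 79 5E

Derivation:
After char 0 ('F'=5): chars_in_quartet=1 acc=0x5 bytes_emitted=0
After char 1 ('G'=6): chars_in_quartet=2 acc=0x146 bytes_emitted=0
After char 2 ('s'=44): chars_in_quartet=3 acc=0x51AC bytes_emitted=0
After char 3 ('m'=38): chars_in_quartet=4 acc=0x146B26 -> emit 14 6B 26, reset; bytes_emitted=3
After char 4 ('1'=53): chars_in_quartet=1 acc=0x35 bytes_emitted=3
After char 5 ('f'=31): chars_in_quartet=2 acc=0xD5F bytes_emitted=3
After char 6 ('1'=53): chars_in_quartet=3 acc=0x357F5 bytes_emitted=3
After char 7 ('5'=57): chars_in_quartet=4 acc=0xD5FD79 -> emit D5 FD 79, reset; bytes_emitted=6
After char 8 ('X'=23): chars_in_quartet=1 acc=0x17 bytes_emitted=6
After char 9 ('g'=32): chars_in_quartet=2 acc=0x5E0 bytes_emitted=6
Padding '==': partial quartet acc=0x5E0 -> emit 5E; bytes_emitted=7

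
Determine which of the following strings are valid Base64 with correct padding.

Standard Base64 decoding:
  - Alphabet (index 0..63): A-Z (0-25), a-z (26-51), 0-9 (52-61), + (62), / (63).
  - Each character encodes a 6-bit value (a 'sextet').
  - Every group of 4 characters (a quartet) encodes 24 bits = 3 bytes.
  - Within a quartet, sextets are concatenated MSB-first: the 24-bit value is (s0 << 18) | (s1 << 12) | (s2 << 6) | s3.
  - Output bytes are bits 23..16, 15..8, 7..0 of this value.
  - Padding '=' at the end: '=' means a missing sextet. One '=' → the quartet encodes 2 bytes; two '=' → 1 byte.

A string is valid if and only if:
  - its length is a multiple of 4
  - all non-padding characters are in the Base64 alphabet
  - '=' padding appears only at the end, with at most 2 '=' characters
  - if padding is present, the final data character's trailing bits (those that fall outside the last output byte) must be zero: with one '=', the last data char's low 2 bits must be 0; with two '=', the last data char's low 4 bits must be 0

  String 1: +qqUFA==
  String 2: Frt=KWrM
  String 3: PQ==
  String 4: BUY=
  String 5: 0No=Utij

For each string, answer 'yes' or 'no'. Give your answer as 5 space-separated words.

String 1: '+qqUFA==' → valid
String 2: 'Frt=KWrM' → invalid (bad char(s): ['=']; '=' in middle)
String 3: 'PQ==' → valid
String 4: 'BUY=' → valid
String 5: '0No=Utij' → invalid (bad char(s): ['=']; '=' in middle)

Answer: yes no yes yes no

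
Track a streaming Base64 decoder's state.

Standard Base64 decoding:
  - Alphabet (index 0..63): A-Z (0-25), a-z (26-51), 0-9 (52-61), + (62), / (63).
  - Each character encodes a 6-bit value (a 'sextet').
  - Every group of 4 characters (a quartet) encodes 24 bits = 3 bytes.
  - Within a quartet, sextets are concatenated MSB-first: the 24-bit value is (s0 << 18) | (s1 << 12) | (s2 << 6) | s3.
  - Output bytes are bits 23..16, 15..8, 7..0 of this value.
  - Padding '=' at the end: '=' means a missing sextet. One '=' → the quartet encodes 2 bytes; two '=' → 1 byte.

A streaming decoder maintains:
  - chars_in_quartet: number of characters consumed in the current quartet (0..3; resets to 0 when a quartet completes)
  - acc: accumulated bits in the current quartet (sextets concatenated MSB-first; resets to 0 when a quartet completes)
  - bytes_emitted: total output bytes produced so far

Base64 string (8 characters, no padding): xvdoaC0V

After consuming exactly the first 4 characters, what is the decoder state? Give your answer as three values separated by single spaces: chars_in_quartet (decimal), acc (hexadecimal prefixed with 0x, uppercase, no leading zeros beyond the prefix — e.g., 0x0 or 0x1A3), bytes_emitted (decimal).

After char 0 ('x'=49): chars_in_quartet=1 acc=0x31 bytes_emitted=0
After char 1 ('v'=47): chars_in_quartet=2 acc=0xC6F bytes_emitted=0
After char 2 ('d'=29): chars_in_quartet=3 acc=0x31BDD bytes_emitted=0
After char 3 ('o'=40): chars_in_quartet=4 acc=0xC6F768 -> emit C6 F7 68, reset; bytes_emitted=3

Answer: 0 0x0 3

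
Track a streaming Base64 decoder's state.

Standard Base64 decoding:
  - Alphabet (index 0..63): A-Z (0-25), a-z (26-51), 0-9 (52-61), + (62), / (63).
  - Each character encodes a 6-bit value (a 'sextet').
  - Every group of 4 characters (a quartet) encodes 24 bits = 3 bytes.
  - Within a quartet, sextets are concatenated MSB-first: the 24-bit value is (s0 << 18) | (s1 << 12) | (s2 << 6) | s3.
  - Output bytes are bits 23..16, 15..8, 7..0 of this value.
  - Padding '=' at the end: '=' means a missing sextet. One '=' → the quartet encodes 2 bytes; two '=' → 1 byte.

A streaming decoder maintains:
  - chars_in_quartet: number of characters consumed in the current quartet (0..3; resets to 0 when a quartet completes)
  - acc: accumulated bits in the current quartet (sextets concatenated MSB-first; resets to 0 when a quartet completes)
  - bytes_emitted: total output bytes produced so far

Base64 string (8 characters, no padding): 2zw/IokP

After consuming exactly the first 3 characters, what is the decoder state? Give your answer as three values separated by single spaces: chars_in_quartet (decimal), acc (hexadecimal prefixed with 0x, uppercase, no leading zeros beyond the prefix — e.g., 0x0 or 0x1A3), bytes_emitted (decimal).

Answer: 3 0x36CF0 0

Derivation:
After char 0 ('2'=54): chars_in_quartet=1 acc=0x36 bytes_emitted=0
After char 1 ('z'=51): chars_in_quartet=2 acc=0xDB3 bytes_emitted=0
After char 2 ('w'=48): chars_in_quartet=3 acc=0x36CF0 bytes_emitted=0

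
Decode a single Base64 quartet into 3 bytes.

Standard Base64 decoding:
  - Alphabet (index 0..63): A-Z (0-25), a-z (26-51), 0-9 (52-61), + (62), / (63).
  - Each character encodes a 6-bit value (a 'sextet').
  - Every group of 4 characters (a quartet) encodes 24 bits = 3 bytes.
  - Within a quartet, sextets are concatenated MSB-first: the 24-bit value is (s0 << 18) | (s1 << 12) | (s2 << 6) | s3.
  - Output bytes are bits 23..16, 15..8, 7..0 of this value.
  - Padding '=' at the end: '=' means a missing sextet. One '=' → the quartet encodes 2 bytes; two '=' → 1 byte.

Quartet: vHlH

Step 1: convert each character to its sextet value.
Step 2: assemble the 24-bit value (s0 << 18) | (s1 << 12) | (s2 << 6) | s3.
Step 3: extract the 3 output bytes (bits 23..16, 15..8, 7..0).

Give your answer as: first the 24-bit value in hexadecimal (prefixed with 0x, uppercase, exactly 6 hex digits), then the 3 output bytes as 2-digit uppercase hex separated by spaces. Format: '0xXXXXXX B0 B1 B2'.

Answer: 0xBC7947 BC 79 47

Derivation:
Sextets: v=47, H=7, l=37, H=7
24-bit: (47<<18) | (7<<12) | (37<<6) | 7
      = 0xBC0000 | 0x007000 | 0x000940 | 0x000007
      = 0xBC7947
Bytes: (v>>16)&0xFF=BC, (v>>8)&0xFF=79, v&0xFF=47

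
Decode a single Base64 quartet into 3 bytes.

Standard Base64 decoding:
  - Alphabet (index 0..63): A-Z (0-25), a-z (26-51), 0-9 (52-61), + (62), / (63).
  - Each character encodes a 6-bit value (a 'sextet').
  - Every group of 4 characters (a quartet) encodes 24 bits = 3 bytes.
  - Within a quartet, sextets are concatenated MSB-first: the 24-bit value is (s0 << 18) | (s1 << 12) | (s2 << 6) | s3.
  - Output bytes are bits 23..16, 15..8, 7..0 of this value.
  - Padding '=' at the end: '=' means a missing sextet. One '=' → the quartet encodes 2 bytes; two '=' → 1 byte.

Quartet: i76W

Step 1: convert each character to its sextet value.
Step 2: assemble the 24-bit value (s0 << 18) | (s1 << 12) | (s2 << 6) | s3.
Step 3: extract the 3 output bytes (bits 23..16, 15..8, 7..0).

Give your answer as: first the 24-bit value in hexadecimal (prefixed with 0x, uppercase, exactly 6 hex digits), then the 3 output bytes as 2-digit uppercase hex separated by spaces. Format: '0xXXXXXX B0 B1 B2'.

Answer: 0x8BBE96 8B BE 96

Derivation:
Sextets: i=34, 7=59, 6=58, W=22
24-bit: (34<<18) | (59<<12) | (58<<6) | 22
      = 0x880000 | 0x03B000 | 0x000E80 | 0x000016
      = 0x8BBE96
Bytes: (v>>16)&0xFF=8B, (v>>8)&0xFF=BE, v&0xFF=96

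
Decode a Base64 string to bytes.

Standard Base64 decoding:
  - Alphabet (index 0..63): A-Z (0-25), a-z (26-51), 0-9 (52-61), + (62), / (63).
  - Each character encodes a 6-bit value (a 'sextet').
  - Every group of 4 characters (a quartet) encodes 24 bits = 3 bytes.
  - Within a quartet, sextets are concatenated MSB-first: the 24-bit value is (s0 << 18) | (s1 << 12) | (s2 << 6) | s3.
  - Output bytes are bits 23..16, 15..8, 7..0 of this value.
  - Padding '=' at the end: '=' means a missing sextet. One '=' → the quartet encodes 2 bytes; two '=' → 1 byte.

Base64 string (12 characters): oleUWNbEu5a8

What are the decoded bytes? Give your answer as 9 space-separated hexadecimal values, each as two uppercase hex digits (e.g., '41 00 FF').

After char 0 ('o'=40): chars_in_quartet=1 acc=0x28 bytes_emitted=0
After char 1 ('l'=37): chars_in_quartet=2 acc=0xA25 bytes_emitted=0
After char 2 ('e'=30): chars_in_quartet=3 acc=0x2895E bytes_emitted=0
After char 3 ('U'=20): chars_in_quartet=4 acc=0xA25794 -> emit A2 57 94, reset; bytes_emitted=3
After char 4 ('W'=22): chars_in_quartet=1 acc=0x16 bytes_emitted=3
After char 5 ('N'=13): chars_in_quartet=2 acc=0x58D bytes_emitted=3
After char 6 ('b'=27): chars_in_quartet=3 acc=0x1635B bytes_emitted=3
After char 7 ('E'=4): chars_in_quartet=4 acc=0x58D6C4 -> emit 58 D6 C4, reset; bytes_emitted=6
After char 8 ('u'=46): chars_in_quartet=1 acc=0x2E bytes_emitted=6
After char 9 ('5'=57): chars_in_quartet=2 acc=0xBB9 bytes_emitted=6
After char 10 ('a'=26): chars_in_quartet=3 acc=0x2EE5A bytes_emitted=6
After char 11 ('8'=60): chars_in_quartet=4 acc=0xBB96BC -> emit BB 96 BC, reset; bytes_emitted=9

Answer: A2 57 94 58 D6 C4 BB 96 BC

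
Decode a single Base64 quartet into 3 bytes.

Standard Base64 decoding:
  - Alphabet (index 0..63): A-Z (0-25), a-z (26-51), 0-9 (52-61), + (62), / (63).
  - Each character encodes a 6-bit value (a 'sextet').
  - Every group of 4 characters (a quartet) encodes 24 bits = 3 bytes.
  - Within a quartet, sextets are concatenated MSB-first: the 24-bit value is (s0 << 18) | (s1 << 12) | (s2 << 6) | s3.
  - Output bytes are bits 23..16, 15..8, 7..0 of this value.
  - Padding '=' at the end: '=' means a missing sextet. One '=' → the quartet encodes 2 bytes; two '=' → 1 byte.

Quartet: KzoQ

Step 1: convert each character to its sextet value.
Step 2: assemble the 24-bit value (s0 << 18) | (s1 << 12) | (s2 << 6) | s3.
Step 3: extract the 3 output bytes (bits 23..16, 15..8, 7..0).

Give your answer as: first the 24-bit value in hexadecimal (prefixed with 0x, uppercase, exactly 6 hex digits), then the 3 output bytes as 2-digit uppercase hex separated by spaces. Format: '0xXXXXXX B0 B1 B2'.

Answer: 0x2B3A10 2B 3A 10

Derivation:
Sextets: K=10, z=51, o=40, Q=16
24-bit: (10<<18) | (51<<12) | (40<<6) | 16
      = 0x280000 | 0x033000 | 0x000A00 | 0x000010
      = 0x2B3A10
Bytes: (v>>16)&0xFF=2B, (v>>8)&0xFF=3A, v&0xFF=10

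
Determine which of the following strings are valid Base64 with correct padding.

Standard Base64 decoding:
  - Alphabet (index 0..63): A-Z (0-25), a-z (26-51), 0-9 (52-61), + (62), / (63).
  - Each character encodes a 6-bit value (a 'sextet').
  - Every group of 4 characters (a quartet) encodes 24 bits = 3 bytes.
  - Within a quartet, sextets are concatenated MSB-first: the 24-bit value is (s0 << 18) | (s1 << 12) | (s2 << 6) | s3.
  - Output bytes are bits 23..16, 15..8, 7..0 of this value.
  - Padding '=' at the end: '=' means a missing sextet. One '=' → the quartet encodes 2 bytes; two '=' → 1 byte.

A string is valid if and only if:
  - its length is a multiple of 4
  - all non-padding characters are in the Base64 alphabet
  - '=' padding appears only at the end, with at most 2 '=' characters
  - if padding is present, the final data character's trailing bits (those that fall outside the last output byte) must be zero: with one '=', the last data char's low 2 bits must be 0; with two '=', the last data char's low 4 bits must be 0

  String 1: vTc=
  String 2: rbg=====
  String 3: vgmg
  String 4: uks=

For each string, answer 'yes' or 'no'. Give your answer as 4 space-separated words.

Answer: yes no yes yes

Derivation:
String 1: 'vTc=' → valid
String 2: 'rbg=====' → invalid (5 pad chars (max 2))
String 3: 'vgmg' → valid
String 4: 'uks=' → valid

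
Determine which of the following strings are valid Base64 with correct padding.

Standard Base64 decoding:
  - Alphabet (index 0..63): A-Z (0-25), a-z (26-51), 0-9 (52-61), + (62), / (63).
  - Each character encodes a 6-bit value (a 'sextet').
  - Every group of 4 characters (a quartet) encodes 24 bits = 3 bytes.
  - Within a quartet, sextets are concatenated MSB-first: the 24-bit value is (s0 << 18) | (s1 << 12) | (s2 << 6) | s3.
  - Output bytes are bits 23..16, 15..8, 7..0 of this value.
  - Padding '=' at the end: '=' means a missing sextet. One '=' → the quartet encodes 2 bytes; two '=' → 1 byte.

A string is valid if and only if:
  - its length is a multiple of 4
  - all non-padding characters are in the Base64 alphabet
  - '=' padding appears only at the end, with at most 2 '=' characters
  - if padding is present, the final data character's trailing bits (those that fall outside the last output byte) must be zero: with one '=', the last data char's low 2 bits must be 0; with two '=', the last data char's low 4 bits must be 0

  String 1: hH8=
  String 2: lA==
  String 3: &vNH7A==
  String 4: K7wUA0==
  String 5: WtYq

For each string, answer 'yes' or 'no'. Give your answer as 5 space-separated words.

String 1: 'hH8=' → valid
String 2: 'lA==' → valid
String 3: '&vNH7A==' → invalid (bad char(s): ['&'])
String 4: 'K7wUA0==' → invalid (bad trailing bits)
String 5: 'WtYq' → valid

Answer: yes yes no no yes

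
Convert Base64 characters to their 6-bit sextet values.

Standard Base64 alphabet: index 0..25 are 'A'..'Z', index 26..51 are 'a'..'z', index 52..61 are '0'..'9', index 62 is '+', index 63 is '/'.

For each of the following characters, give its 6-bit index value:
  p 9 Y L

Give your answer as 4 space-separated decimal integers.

Answer: 41 61 24 11

Derivation:
'p': a..z range, 26 + ord('p') − ord('a') = 41
'9': 0..9 range, 52 + ord('9') − ord('0') = 61
'Y': A..Z range, ord('Y') − ord('A') = 24
'L': A..Z range, ord('L') − ord('A') = 11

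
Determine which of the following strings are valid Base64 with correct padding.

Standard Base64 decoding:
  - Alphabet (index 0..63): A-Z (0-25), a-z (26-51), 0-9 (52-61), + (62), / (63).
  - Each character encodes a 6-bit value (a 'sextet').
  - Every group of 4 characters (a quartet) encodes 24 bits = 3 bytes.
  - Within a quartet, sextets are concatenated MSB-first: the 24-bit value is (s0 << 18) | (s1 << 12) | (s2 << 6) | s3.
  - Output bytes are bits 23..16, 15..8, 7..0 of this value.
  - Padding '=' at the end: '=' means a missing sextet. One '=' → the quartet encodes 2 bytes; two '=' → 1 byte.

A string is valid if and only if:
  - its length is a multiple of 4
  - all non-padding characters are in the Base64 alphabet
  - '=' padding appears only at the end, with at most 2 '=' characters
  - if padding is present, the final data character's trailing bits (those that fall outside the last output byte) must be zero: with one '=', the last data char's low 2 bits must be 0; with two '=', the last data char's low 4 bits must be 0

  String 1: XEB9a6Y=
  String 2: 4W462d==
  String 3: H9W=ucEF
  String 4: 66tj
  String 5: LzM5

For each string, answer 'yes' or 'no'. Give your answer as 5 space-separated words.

Answer: yes no no yes yes

Derivation:
String 1: 'XEB9a6Y=' → valid
String 2: '4W462d==' → invalid (bad trailing bits)
String 3: 'H9W=ucEF' → invalid (bad char(s): ['=']; '=' in middle)
String 4: '66tj' → valid
String 5: 'LzM5' → valid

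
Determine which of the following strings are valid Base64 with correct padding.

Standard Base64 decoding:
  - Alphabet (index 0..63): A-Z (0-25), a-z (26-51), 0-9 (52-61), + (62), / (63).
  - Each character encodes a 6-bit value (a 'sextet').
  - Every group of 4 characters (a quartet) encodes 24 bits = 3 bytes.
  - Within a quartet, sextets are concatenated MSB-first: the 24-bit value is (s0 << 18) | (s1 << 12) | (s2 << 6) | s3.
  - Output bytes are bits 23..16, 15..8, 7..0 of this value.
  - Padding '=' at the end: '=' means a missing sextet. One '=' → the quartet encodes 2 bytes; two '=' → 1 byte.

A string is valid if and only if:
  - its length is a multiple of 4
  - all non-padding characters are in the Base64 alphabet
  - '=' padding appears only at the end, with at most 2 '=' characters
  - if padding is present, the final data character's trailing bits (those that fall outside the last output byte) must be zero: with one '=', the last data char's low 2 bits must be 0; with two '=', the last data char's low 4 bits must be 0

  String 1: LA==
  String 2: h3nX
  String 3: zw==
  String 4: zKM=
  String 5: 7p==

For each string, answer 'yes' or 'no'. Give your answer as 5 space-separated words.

Answer: yes yes yes yes no

Derivation:
String 1: 'LA==' → valid
String 2: 'h3nX' → valid
String 3: 'zw==' → valid
String 4: 'zKM=' → valid
String 5: '7p==' → invalid (bad trailing bits)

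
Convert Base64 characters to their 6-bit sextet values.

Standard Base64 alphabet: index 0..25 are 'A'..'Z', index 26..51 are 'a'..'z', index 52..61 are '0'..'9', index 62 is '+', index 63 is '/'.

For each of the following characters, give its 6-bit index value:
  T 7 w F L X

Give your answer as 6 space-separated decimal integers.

Answer: 19 59 48 5 11 23

Derivation:
'T': A..Z range, ord('T') − ord('A') = 19
'7': 0..9 range, 52 + ord('7') − ord('0') = 59
'w': a..z range, 26 + ord('w') − ord('a') = 48
'F': A..Z range, ord('F') − ord('A') = 5
'L': A..Z range, ord('L') − ord('A') = 11
'X': A..Z range, ord('X') − ord('A') = 23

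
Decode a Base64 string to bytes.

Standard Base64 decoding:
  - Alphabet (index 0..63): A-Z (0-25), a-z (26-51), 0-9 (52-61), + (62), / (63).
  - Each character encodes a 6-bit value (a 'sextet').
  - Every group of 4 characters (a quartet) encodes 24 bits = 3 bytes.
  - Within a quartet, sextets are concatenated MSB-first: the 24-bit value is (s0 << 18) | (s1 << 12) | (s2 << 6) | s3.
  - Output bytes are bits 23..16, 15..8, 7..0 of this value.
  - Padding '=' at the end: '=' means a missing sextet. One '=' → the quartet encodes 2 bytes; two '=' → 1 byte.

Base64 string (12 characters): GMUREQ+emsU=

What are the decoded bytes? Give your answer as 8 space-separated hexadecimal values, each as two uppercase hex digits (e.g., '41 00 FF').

Answer: 18 C5 11 11 0F 9E 9A C5

Derivation:
After char 0 ('G'=6): chars_in_quartet=1 acc=0x6 bytes_emitted=0
After char 1 ('M'=12): chars_in_quartet=2 acc=0x18C bytes_emitted=0
After char 2 ('U'=20): chars_in_quartet=3 acc=0x6314 bytes_emitted=0
After char 3 ('R'=17): chars_in_quartet=4 acc=0x18C511 -> emit 18 C5 11, reset; bytes_emitted=3
After char 4 ('E'=4): chars_in_quartet=1 acc=0x4 bytes_emitted=3
After char 5 ('Q'=16): chars_in_quartet=2 acc=0x110 bytes_emitted=3
After char 6 ('+'=62): chars_in_quartet=3 acc=0x443E bytes_emitted=3
After char 7 ('e'=30): chars_in_quartet=4 acc=0x110F9E -> emit 11 0F 9E, reset; bytes_emitted=6
After char 8 ('m'=38): chars_in_quartet=1 acc=0x26 bytes_emitted=6
After char 9 ('s'=44): chars_in_quartet=2 acc=0x9AC bytes_emitted=6
After char 10 ('U'=20): chars_in_quartet=3 acc=0x26B14 bytes_emitted=6
Padding '=': partial quartet acc=0x26B14 -> emit 9A C5; bytes_emitted=8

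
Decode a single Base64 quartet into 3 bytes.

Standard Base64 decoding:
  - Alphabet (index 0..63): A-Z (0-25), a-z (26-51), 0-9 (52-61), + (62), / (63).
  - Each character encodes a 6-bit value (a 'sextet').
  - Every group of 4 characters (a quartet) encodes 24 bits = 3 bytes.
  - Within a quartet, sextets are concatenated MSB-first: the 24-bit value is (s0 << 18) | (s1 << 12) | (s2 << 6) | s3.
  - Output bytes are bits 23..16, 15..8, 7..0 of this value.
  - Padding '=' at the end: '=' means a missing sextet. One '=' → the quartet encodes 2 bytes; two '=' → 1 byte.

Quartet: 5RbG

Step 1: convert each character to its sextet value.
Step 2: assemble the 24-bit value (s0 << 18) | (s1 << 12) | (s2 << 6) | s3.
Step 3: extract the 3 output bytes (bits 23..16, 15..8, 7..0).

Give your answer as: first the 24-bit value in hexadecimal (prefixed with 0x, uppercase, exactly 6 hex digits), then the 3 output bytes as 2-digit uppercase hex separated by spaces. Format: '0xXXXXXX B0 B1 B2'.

Answer: 0xE516C6 E5 16 C6

Derivation:
Sextets: 5=57, R=17, b=27, G=6
24-bit: (57<<18) | (17<<12) | (27<<6) | 6
      = 0xE40000 | 0x011000 | 0x0006C0 | 0x000006
      = 0xE516C6
Bytes: (v>>16)&0xFF=E5, (v>>8)&0xFF=16, v&0xFF=C6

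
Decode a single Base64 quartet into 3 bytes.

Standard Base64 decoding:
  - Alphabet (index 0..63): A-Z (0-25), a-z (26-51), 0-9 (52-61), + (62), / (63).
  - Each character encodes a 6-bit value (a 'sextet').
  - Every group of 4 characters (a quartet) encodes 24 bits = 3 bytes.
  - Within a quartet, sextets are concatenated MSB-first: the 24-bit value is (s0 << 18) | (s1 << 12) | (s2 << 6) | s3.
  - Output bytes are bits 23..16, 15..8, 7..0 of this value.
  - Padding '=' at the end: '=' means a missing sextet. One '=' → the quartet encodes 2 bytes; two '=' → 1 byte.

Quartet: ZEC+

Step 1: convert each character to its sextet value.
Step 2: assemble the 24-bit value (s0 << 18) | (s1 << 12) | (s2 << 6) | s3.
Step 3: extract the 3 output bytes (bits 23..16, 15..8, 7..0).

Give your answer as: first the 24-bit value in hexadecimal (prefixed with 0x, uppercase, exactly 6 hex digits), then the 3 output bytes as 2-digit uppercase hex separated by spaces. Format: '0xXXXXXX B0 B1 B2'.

Sextets: Z=25, E=4, C=2, +=62
24-bit: (25<<18) | (4<<12) | (2<<6) | 62
      = 0x640000 | 0x004000 | 0x000080 | 0x00003E
      = 0x6440BE
Bytes: (v>>16)&0xFF=64, (v>>8)&0xFF=40, v&0xFF=BE

Answer: 0x6440BE 64 40 BE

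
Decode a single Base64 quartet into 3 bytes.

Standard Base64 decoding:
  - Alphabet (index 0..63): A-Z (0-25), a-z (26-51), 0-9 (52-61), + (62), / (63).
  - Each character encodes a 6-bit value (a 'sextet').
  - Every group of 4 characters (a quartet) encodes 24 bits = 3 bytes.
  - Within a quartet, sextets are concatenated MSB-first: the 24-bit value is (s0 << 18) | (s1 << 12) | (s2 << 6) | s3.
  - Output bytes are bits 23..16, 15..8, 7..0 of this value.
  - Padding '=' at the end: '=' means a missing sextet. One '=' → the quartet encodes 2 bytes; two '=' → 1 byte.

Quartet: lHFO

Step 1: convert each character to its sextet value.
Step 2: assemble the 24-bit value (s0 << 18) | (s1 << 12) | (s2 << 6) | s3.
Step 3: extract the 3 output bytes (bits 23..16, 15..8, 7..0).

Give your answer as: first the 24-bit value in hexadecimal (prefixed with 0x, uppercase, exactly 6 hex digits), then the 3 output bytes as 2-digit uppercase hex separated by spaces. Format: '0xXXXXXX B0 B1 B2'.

Answer: 0x94714E 94 71 4E

Derivation:
Sextets: l=37, H=7, F=5, O=14
24-bit: (37<<18) | (7<<12) | (5<<6) | 14
      = 0x940000 | 0x007000 | 0x000140 | 0x00000E
      = 0x94714E
Bytes: (v>>16)&0xFF=94, (v>>8)&0xFF=71, v&0xFF=4E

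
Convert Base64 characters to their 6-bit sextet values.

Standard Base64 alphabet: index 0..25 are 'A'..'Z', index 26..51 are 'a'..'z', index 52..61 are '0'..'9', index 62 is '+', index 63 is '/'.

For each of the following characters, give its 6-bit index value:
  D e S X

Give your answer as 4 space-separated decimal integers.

'D': A..Z range, ord('D') − ord('A') = 3
'e': a..z range, 26 + ord('e') − ord('a') = 30
'S': A..Z range, ord('S') − ord('A') = 18
'X': A..Z range, ord('X') − ord('A') = 23

Answer: 3 30 18 23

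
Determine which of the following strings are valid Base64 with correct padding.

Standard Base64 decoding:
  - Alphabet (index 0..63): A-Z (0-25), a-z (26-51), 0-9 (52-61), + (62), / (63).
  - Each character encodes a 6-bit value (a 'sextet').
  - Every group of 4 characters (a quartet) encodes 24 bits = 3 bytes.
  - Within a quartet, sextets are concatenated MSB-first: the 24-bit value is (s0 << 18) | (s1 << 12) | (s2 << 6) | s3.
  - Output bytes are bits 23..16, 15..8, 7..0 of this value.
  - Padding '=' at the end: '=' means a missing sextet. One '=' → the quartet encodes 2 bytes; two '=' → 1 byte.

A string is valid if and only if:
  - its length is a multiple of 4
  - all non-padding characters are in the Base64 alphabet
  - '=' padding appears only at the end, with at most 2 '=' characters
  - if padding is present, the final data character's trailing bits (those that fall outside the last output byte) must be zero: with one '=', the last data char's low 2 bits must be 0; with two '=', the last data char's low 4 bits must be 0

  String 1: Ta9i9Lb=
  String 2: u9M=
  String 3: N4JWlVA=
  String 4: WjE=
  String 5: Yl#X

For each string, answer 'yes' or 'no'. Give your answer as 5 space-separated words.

String 1: 'Ta9i9Lb=' → invalid (bad trailing bits)
String 2: 'u9M=' → valid
String 3: 'N4JWlVA=' → valid
String 4: 'WjE=' → valid
String 5: 'Yl#X' → invalid (bad char(s): ['#'])

Answer: no yes yes yes no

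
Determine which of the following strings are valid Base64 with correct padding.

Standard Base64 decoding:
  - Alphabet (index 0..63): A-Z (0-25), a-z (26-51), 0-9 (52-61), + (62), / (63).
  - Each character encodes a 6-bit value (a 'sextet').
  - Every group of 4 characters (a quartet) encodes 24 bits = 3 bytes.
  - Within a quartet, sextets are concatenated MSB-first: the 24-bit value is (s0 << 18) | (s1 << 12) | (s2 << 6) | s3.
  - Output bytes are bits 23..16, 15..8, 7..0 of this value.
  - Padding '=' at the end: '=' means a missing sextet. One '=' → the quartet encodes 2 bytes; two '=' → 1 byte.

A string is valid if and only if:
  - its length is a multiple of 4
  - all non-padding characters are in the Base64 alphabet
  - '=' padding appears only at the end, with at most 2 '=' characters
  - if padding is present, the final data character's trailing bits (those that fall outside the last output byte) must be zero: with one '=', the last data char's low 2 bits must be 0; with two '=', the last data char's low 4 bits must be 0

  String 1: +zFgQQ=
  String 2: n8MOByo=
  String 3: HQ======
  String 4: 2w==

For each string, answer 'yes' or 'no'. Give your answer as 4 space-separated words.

String 1: '+zFgQQ=' → invalid (len=7 not mult of 4)
String 2: 'n8MOByo=' → valid
String 3: 'HQ======' → invalid (6 pad chars (max 2))
String 4: '2w==' → valid

Answer: no yes no yes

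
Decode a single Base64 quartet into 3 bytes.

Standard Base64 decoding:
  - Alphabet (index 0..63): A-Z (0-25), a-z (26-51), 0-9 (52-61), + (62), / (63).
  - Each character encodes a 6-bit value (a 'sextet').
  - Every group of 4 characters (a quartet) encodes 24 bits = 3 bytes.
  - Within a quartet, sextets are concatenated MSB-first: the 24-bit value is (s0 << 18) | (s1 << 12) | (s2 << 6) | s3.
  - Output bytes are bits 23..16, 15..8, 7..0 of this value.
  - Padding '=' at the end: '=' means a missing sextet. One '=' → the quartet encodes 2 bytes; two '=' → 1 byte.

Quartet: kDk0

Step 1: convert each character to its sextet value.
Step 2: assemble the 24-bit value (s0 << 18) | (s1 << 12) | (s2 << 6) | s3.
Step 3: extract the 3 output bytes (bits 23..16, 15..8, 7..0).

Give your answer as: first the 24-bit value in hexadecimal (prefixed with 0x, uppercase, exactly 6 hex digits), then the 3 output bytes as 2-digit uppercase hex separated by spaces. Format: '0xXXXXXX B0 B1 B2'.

Sextets: k=36, D=3, k=36, 0=52
24-bit: (36<<18) | (3<<12) | (36<<6) | 52
      = 0x900000 | 0x003000 | 0x000900 | 0x000034
      = 0x903934
Bytes: (v>>16)&0xFF=90, (v>>8)&0xFF=39, v&0xFF=34

Answer: 0x903934 90 39 34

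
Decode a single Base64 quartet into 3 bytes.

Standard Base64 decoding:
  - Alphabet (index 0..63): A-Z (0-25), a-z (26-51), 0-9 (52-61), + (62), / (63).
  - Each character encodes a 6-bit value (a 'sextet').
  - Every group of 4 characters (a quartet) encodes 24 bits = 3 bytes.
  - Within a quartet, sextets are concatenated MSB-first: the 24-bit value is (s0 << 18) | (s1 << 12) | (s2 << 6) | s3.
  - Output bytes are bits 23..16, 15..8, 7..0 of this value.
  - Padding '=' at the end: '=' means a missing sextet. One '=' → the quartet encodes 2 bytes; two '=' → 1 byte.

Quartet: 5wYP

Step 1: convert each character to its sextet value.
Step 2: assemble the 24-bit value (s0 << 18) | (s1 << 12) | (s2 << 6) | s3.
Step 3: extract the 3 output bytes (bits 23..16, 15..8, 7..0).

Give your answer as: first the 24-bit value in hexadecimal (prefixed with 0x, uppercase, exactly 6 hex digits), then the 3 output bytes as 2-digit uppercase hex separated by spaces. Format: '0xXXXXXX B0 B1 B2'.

Sextets: 5=57, w=48, Y=24, P=15
24-bit: (57<<18) | (48<<12) | (24<<6) | 15
      = 0xE40000 | 0x030000 | 0x000600 | 0x00000F
      = 0xE7060F
Bytes: (v>>16)&0xFF=E7, (v>>8)&0xFF=06, v&0xFF=0F

Answer: 0xE7060F E7 06 0F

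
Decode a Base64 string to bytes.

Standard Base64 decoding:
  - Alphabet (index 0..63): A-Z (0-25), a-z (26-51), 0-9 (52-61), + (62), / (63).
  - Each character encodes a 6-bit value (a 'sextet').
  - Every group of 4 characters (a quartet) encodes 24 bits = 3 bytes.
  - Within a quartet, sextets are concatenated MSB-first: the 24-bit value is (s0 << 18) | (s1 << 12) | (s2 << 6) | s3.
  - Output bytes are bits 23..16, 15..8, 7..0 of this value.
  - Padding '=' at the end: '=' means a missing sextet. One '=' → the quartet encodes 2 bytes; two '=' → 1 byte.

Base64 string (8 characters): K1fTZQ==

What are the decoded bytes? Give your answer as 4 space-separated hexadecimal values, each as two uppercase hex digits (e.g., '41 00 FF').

After char 0 ('K'=10): chars_in_quartet=1 acc=0xA bytes_emitted=0
After char 1 ('1'=53): chars_in_quartet=2 acc=0x2B5 bytes_emitted=0
After char 2 ('f'=31): chars_in_quartet=3 acc=0xAD5F bytes_emitted=0
After char 3 ('T'=19): chars_in_quartet=4 acc=0x2B57D3 -> emit 2B 57 D3, reset; bytes_emitted=3
After char 4 ('Z'=25): chars_in_quartet=1 acc=0x19 bytes_emitted=3
After char 5 ('Q'=16): chars_in_quartet=2 acc=0x650 bytes_emitted=3
Padding '==': partial quartet acc=0x650 -> emit 65; bytes_emitted=4

Answer: 2B 57 D3 65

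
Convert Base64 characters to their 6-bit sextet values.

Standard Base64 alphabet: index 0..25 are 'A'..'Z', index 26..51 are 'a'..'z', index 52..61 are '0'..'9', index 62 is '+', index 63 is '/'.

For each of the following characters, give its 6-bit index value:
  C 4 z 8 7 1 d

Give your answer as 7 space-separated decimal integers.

'C': A..Z range, ord('C') − ord('A') = 2
'4': 0..9 range, 52 + ord('4') − ord('0') = 56
'z': a..z range, 26 + ord('z') − ord('a') = 51
'8': 0..9 range, 52 + ord('8') − ord('0') = 60
'7': 0..9 range, 52 + ord('7') − ord('0') = 59
'1': 0..9 range, 52 + ord('1') − ord('0') = 53
'd': a..z range, 26 + ord('d') − ord('a') = 29

Answer: 2 56 51 60 59 53 29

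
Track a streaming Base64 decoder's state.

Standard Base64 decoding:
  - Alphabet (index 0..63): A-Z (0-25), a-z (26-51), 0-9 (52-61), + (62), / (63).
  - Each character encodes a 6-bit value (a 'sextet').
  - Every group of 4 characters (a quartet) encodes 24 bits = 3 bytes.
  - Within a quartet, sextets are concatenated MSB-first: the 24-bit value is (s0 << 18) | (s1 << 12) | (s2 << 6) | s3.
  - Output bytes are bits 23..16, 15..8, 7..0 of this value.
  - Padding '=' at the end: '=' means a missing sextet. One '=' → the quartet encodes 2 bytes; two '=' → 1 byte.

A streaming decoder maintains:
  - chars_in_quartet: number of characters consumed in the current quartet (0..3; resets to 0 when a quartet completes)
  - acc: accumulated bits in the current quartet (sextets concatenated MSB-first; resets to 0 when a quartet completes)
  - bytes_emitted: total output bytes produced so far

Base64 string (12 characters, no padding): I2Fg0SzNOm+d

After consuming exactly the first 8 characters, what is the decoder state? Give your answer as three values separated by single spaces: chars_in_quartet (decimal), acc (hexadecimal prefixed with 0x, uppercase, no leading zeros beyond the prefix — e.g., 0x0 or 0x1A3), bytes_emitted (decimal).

Answer: 0 0x0 6

Derivation:
After char 0 ('I'=8): chars_in_quartet=1 acc=0x8 bytes_emitted=0
After char 1 ('2'=54): chars_in_quartet=2 acc=0x236 bytes_emitted=0
After char 2 ('F'=5): chars_in_quartet=3 acc=0x8D85 bytes_emitted=0
After char 3 ('g'=32): chars_in_quartet=4 acc=0x236160 -> emit 23 61 60, reset; bytes_emitted=3
After char 4 ('0'=52): chars_in_quartet=1 acc=0x34 bytes_emitted=3
After char 5 ('S'=18): chars_in_quartet=2 acc=0xD12 bytes_emitted=3
After char 6 ('z'=51): chars_in_quartet=3 acc=0x344B3 bytes_emitted=3
After char 7 ('N'=13): chars_in_quartet=4 acc=0xD12CCD -> emit D1 2C CD, reset; bytes_emitted=6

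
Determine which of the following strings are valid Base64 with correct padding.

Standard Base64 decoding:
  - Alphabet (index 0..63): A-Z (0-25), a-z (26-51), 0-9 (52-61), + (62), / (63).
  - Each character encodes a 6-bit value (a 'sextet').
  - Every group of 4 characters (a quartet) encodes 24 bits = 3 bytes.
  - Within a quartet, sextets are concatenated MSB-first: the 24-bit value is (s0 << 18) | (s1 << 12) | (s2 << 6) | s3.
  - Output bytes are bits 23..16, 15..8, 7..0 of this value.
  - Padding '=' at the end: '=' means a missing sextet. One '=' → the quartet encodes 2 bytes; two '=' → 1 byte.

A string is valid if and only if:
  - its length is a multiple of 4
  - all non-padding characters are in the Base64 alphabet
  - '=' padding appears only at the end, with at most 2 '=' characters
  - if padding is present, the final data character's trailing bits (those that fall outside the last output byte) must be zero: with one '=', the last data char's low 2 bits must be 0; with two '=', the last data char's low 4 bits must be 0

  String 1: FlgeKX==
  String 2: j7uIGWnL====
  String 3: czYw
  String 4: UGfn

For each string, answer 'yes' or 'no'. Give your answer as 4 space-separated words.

String 1: 'FlgeKX==' → invalid (bad trailing bits)
String 2: 'j7uIGWnL====' → invalid (4 pad chars (max 2))
String 3: 'czYw' → valid
String 4: 'UGfn' → valid

Answer: no no yes yes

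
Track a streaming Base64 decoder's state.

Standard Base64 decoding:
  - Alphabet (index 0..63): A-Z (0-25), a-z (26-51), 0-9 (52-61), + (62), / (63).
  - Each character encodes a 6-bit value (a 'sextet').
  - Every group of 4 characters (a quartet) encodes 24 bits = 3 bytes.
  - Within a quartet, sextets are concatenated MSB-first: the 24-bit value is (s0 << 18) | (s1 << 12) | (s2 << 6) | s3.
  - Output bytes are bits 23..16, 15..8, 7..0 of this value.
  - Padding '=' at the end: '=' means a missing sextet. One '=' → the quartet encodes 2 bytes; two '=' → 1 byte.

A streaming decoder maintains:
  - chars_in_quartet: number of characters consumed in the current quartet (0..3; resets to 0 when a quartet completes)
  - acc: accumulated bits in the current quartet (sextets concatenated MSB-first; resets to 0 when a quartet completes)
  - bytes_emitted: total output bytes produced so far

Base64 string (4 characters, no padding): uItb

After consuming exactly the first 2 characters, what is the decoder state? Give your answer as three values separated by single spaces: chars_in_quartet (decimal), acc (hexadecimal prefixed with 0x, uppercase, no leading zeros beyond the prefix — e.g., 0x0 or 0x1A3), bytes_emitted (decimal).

After char 0 ('u'=46): chars_in_quartet=1 acc=0x2E bytes_emitted=0
After char 1 ('I'=8): chars_in_quartet=2 acc=0xB88 bytes_emitted=0

Answer: 2 0xB88 0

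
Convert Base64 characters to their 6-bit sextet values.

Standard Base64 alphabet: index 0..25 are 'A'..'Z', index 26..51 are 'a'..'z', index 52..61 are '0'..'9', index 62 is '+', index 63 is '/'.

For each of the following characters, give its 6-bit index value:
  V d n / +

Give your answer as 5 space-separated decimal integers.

Answer: 21 29 39 63 62

Derivation:
'V': A..Z range, ord('V') − ord('A') = 21
'd': a..z range, 26 + ord('d') − ord('a') = 29
'n': a..z range, 26 + ord('n') − ord('a') = 39
'/': index 63
'+': index 62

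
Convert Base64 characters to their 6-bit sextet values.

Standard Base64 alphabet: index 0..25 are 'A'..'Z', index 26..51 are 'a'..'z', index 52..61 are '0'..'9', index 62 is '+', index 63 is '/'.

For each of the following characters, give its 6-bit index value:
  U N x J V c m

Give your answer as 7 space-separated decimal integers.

Answer: 20 13 49 9 21 28 38

Derivation:
'U': A..Z range, ord('U') − ord('A') = 20
'N': A..Z range, ord('N') − ord('A') = 13
'x': a..z range, 26 + ord('x') − ord('a') = 49
'J': A..Z range, ord('J') − ord('A') = 9
'V': A..Z range, ord('V') − ord('A') = 21
'c': a..z range, 26 + ord('c') − ord('a') = 28
'm': a..z range, 26 + ord('m') − ord('a') = 38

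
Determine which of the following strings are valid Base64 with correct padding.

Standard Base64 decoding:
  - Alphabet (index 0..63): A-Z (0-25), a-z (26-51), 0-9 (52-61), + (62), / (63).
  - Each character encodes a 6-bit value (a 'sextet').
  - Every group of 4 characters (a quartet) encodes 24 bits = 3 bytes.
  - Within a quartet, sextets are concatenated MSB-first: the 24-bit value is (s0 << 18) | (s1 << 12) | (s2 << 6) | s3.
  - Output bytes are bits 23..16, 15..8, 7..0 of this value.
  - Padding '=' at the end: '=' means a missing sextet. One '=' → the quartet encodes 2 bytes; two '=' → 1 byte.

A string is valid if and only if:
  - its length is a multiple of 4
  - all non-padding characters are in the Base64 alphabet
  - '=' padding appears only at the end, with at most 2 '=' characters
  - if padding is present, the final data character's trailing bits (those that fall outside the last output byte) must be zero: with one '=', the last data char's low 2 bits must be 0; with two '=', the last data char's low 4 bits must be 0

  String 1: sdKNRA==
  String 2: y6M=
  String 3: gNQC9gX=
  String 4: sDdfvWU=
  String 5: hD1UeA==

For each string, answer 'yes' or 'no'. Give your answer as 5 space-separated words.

Answer: yes yes no yes yes

Derivation:
String 1: 'sdKNRA==' → valid
String 2: 'y6M=' → valid
String 3: 'gNQC9gX=' → invalid (bad trailing bits)
String 4: 'sDdfvWU=' → valid
String 5: 'hD1UeA==' → valid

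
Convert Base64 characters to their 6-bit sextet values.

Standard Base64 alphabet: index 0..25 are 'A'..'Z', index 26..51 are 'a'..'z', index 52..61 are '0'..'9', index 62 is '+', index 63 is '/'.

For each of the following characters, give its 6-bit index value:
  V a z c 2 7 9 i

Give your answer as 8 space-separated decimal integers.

'V': A..Z range, ord('V') − ord('A') = 21
'a': a..z range, 26 + ord('a') − ord('a') = 26
'z': a..z range, 26 + ord('z') − ord('a') = 51
'c': a..z range, 26 + ord('c') − ord('a') = 28
'2': 0..9 range, 52 + ord('2') − ord('0') = 54
'7': 0..9 range, 52 + ord('7') − ord('0') = 59
'9': 0..9 range, 52 + ord('9') − ord('0') = 61
'i': a..z range, 26 + ord('i') − ord('a') = 34

Answer: 21 26 51 28 54 59 61 34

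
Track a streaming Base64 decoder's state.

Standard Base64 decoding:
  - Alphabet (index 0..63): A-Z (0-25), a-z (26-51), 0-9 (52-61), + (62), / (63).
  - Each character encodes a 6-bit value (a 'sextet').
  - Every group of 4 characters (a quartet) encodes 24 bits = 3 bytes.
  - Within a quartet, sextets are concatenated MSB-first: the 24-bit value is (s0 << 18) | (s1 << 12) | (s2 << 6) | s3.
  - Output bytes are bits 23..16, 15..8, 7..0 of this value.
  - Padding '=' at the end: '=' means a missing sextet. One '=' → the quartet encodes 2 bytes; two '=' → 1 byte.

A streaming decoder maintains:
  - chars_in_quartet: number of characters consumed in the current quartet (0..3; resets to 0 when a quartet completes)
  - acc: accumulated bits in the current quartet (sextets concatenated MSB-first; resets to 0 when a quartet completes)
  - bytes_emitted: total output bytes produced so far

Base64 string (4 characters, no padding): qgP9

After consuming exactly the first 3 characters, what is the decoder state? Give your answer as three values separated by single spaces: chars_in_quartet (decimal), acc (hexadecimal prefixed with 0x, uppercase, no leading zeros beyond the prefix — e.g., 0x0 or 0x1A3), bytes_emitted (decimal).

After char 0 ('q'=42): chars_in_quartet=1 acc=0x2A bytes_emitted=0
After char 1 ('g'=32): chars_in_quartet=2 acc=0xAA0 bytes_emitted=0
After char 2 ('P'=15): chars_in_quartet=3 acc=0x2A80F bytes_emitted=0

Answer: 3 0x2A80F 0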